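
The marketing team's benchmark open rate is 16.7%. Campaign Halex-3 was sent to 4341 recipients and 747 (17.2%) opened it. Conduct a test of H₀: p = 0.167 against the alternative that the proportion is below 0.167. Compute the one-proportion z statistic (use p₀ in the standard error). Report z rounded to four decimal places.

z = 0.8974

p̂ = 747/4341 = 0.172080.
Standard error under H₀: √(0.167×0.833/4341) = 0.005661.
z = (0.172080 − 0.167)/0.005661 = 0.005080/0.005661 = 0.8974.
p-value = P(Z < 0.897) ≈ 0.8153.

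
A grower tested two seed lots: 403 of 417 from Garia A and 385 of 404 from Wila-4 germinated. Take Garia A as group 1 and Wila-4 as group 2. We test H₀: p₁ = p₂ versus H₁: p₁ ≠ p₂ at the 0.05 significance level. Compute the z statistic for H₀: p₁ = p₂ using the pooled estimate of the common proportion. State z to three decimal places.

z = 0.981

p̂₁ = 403/417 = 0.966427, p̂₂ = 385/404 = 0.952970.
Pooled p̂ = (403+385)/(417+404) = 788/821 = 0.959805.
SE = √(p̂(1−p̂)(1/n₁+1/n₂)) = √(0.959805·0.040195·0.00487333) = √(0.000188009) = 0.013712.
z = (0.966427 − 0.952970)/0.013712 = 0.013457/0.013712 = 0.981.
Two-sided p-value ≈ 2·Φ(−0.981) = 0.3264, so at α = 0.05 we fail to reject H₀.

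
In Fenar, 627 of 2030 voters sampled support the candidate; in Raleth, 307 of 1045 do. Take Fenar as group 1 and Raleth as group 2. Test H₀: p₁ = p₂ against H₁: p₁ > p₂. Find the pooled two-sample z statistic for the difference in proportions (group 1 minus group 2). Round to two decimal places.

p̂₁ = 627/2030 ≈ 0.3089, p̂₂ = 307/1045 ≈ 0.2938.
Pooled p̂ = (627+307)/(2030+1045) = 934/3075 = 0.3037.
SE = √(p̂(1−p̂)(1/n₁+1/n₂)) = √(0.3037·0.6963·0.00144955) = √(0.000306553) = 0.0175.
z = (0.3089 − 0.2938)/0.0175 = 0.0151/0.0175 = 0.86.

z = 0.86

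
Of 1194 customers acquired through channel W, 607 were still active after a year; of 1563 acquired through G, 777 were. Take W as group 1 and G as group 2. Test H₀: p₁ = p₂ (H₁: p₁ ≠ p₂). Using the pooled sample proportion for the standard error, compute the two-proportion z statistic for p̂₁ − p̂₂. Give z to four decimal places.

p̂₁ = 607/1194 ≈ 0.508375, p̂₂ = 777/1563 ≈ 0.497121.
Pooled p̂ = (607+777)/(1194+1563) = 1384/2757 = 0.501995.
SE = √(0.249996 × 0.00147732) = 0.019218.
z = (0.508375 − 0.497121)/0.019218 = 0.011254/0.019218 = 0.5856.
p-value = 2·P(Z > 0.586) ≈ 0.5581.

z = 0.5856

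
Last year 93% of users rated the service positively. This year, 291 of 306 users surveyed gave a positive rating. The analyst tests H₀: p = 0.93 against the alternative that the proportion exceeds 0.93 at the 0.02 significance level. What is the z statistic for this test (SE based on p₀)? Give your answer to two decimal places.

p̂ = 291/306 ≈ 0.9510.
Under H₀, SE = √(0.93·0.07/306) = √(0.000212745) = 0.0146.
z = (0.9510 − 0.93)/0.0146 = 0.0210/0.0146 = 1.44.
p-value = P(Z > 1.438) ≈ 0.0752, so at α = 0.02 we fail to reject H₀.

z = 1.44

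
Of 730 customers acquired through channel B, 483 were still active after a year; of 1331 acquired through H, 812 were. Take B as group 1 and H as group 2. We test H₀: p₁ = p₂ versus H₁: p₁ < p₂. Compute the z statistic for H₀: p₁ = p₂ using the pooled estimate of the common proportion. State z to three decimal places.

p̂₁ = 483/730 = 0.66164, p̂₂ = 812/1331 = 0.61007.
Pooled p̂ = (483+812)/(730+1331) = 1295/2061 = 0.62834.
SE = √(p̂(1−p̂)(1/n₁+1/n₂)) = √(0.62834·0.37166·0.00212118) = √(0.000495359) = 0.02226.
z = (0.66164 − 0.61007)/0.02226 = 0.05157/0.02226 = 2.317.

z = 2.317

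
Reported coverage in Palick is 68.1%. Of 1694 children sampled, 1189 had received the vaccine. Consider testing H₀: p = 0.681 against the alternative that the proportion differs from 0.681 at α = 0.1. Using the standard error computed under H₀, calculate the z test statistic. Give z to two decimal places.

z = 1.84

p̂ = 1189/1694 = 0.701889.
Standard error under H₀: √(0.681×0.319/1694) = 0.011324.
z = (0.701889 − 0.681)/0.011324 = 0.020889/0.011324 = 1.84.
p-value = 2·P(Z > 1.845) ≈ 0.0651; since p < α = 0.1, reject H₀.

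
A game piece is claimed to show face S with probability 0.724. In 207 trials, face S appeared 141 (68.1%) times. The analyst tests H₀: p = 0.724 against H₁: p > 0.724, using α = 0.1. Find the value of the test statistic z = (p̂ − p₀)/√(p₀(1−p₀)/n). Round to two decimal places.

p̂ = 141/207 ≈ 0.6812.
Under H₀, SE = √(0.724·0.276/207) = √(0.000965333) = 0.0311.
z = (0.6812 − 0.724)/0.0311 = -0.0428/0.0311 = -1.38.
p-value = P(Z > -1.379) ≈ 0.9160, so at α = 0.1 we fail to reject H₀.

z = -1.38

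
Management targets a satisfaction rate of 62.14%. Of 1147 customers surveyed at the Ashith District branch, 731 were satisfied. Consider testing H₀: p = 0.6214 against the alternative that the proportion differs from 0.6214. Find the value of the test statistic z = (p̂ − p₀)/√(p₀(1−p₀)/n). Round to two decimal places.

p̂ = 731/1147 ≈ 0.6373.
Under H₀, SE = √(0.6214·0.3786/1147) = √(0.000205111) = 0.0143.
z = (0.6373 − 0.6214)/0.0143 = 0.0159/0.0143 = 1.11.

z = 1.11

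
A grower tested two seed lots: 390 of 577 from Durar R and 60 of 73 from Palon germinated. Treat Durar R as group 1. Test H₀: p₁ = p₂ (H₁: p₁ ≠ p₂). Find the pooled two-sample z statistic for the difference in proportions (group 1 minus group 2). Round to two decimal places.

z = -2.55

p̂₁ = 390/577 = 0.6759, p̂₂ = 60/73 = 0.8219.
Pooled p̂ = (390+60)/(577+73) = 450/650 = 0.6923.
SE = √(p̂(1−p̂)(1/n₁+1/n₂)) = √(0.6923·0.3077·0.0154317) = √(0.00328723) = 0.0573.
z = (0.6759 − 0.8219)/0.0573 = -0.1460/0.0573 = -2.55.
p-value = 2·P(Z > 2.547) ≈ 0.0109.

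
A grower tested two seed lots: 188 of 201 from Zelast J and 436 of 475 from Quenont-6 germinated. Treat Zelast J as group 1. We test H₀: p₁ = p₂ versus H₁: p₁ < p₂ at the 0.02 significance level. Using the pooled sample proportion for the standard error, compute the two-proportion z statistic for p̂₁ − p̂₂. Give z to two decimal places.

z = 0.78

p̂₁ = 188/201 ≈ 0.9353, p̂₂ = 436/475 ≈ 0.9179.
Pooled p̂ = (188+436)/(201+475) = 624/676 = 0.9231.
SE = √(0.0710059 × 0.00708039) = 0.0224.
z = (0.9353 − 0.9179)/0.0224 = 0.0174/0.0224 = 0.78.
p-value = P(Z < 0.777) ≈ 0.7815, so at α = 0.02 we fail to reject H₀.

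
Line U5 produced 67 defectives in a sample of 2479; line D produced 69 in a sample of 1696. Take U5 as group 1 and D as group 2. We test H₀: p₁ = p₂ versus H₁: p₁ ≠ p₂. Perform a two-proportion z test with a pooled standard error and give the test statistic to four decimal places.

z = -2.4413

p̂₁ = 67/2479 = 0.0270270, p̂₂ = 69/1696 = 0.0406840.
Pooled p̂ = (67+69)/(2479+1696) = 136/4175 = 0.0325749.
SE = √(p̂(1−p̂)(1/n₁+1/n₂)) = √(0.0325749·0.9674251·0.000993011) = √(3.12935e-05) = 0.0055941.
z = (0.0270270 − 0.0406840)/0.0055941 = -0.0136570/0.0055941 = -2.4413.
p-value = 2·P(Z > 2.441) ≈ 0.0146.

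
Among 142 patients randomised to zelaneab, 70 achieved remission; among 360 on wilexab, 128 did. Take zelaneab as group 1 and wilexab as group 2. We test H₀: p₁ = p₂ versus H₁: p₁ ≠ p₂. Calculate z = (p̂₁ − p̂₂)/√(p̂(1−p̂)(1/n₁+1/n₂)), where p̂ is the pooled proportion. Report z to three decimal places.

p̂₁ = 70/142 = 0.49296, p̂₂ = 128/360 = 0.35556.
Pooled p̂ = (70+128)/(142+360) = 198/502 = 0.39442.
SE = √(p̂(1−p̂)(1/n₁+1/n₂)) = √(0.39442·0.60558·0.00982003) = √(0.00234555) = 0.04843.
z = (0.49296 − 0.35556)/0.04843 = 0.13740/0.04843 = 2.837.
p-value = 2·P(Z > 2.837) ≈ 0.0046.

z = 2.837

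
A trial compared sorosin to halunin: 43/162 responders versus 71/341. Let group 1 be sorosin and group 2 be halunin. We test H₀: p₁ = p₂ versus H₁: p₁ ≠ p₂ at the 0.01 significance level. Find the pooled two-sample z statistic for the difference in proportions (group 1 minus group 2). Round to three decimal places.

z = 1.432

p̂₁ = 43/162 ≈ 0.26543, p̂₂ = 71/341 ≈ 0.20821.
Pooled p̂ = (43+71)/(162+341) = 114/503 = 0.22664.
SE = √(0.175274 × 0.00910539) = 0.03995.
z = (0.26543 − 0.20821)/0.03995 = 0.05722/0.03995 = 1.432.
Two-sided p-value ≈ 2·Φ(−1.432) = 0.1520. With α = 0.01, fail to reject H₀.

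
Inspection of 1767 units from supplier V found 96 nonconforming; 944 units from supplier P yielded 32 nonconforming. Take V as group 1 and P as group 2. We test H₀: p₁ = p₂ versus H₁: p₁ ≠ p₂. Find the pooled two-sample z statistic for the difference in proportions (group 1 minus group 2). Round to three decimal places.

z = 2.389

p̂₁ = 96/1767 = 0.05433, p̂₂ = 32/944 = 0.03390.
Pooled p̂ = (96+32)/(1767+944) = 128/2711 = 0.04722.
SE = √(p̂(1−p̂)(1/n₁+1/n₂)) = √(0.04722·0.95278·0.00162525) = √(7.31133e-05) = 0.00855.
z = (0.05433 − 0.03390)/0.00855 = 0.02043/0.00855 = 2.389.
Two-sided p-value ≈ 2·Φ(−2.389) = 0.0169.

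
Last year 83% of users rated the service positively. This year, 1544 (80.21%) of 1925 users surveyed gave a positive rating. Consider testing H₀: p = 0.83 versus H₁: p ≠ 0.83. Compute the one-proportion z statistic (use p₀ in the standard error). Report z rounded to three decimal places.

p̂ = 1544/1925 = 0.8020779.
Standard error under H₀: √(0.83×0.17/1925) = 0.0085615.
z = (0.8020779 − 0.83)/0.0085615 = -0.0279221/0.0085615 = -3.261.

z = -3.261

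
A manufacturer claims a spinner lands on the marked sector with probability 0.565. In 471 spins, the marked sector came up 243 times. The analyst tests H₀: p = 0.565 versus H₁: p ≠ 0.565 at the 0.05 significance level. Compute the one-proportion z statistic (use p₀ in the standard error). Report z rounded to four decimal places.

p̂ = 243/471 ≈ 0.515924.
Under H₀, SE = √(0.565·0.435/471) = √(0.000521815) = 0.022843.
z = (0.515924 − 0.565)/0.022843 = -0.049076/0.022843 = -2.1484.
p-value = 2·P(Z > 2.148) ≈ 0.0317; since p < α = 0.05, reject H₀.

z = -2.1484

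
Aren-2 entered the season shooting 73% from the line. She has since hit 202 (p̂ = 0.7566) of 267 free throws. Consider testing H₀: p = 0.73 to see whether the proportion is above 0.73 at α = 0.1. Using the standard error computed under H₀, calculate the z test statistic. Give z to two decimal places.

p̂ = 202/267 ≈ 0.7566.
SE = √(p₀(1−p₀)/n) = √(0.1971/267) = 0.0272.
z = (0.7566 − 0.73)/0.0272 = 0.0266/0.0272 = 0.98.
p-value = P(Z > 0.977) ≈ 0.1642; since p > α = 0.1, fail to reject H₀.

z = 0.98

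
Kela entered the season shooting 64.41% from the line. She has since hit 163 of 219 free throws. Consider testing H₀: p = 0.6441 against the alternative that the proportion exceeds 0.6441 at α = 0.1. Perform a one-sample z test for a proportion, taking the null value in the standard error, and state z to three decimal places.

p̂ = 163/219 ≈ 0.74429.
SE = √(p₀(1−p₀)/n) = √(0.22924/219) = 0.03235.
z = (0.74429 − 0.6441)/0.03235 = 0.10019/0.03235 = 3.097.
p-value = P(Z > 3.097) ≈ 0.0010. With α = 0.1, reject H₀.

z = 3.097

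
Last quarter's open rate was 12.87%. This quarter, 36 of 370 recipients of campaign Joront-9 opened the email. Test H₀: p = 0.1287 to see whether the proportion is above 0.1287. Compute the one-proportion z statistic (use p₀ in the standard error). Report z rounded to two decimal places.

z = -1.80

p̂ = 36/370 ≈ 0.0973.
Under H₀, SE = √(0.1287·0.8713/370) = √(0.000303071) = 0.0174.
z = (0.0973 − 0.1287)/0.0174 = -0.0314/0.0174 = -1.80.
p-value = P(Z > -1.804) ≈ 0.9644.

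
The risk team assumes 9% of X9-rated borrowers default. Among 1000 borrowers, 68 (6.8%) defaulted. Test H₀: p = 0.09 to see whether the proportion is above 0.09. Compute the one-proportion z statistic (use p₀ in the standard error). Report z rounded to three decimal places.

p̂ = 68/1000 = 0.06800.
SE = √(p₀(1−p₀)/n) = √(0.0819/1000) = 0.00905.
z = (0.06800 − 0.09)/0.00905 = -0.02200/0.00905 = -2.431.

z = -2.431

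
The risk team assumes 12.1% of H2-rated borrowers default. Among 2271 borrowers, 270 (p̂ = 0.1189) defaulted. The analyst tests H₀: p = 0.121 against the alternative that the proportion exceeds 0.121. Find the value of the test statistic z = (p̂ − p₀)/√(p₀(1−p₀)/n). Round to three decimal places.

z = -0.308

p̂ = 270/2271 ≈ 0.11889.
SE = √(p₀(1−p₀)/n) = √(0.10636/2271) = 0.00684.
z = (0.11889 − 0.121)/0.00684 = -0.00211/0.00684 = -0.308.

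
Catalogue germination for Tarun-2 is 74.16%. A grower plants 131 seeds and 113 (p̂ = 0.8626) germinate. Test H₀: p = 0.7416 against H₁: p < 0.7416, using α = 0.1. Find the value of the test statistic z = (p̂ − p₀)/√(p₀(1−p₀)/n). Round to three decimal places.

z = 3.164

p̂ = 113/131 = 0.862595.
Under H₀, SE = √(0.7416·0.2584/131) = √(0.00146282) = 0.038247.
z = (0.862595 − 0.7416)/0.038247 = 0.120995/0.038247 = 3.164.
p-value = P(Z < 3.164) ≈ 0.9992. With α = 0.1, fail to reject H₀.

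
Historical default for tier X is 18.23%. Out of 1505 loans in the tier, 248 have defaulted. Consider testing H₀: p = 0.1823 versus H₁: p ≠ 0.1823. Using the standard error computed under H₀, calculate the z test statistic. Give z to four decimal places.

p̂ = 248/1505 = 0.164784.
Standard error under H₀: √(0.1823×0.8177/1505) = 0.009952.
z = (0.164784 − 0.1823)/0.009952 = -0.017516/0.009952 = -1.7600.
Two-sided p-value ≈ 2·Φ(−1.760) = 0.0784.

z = -1.7600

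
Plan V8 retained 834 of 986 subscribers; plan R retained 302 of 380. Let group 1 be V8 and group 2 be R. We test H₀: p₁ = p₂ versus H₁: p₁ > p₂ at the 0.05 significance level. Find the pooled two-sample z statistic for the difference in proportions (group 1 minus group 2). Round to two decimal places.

p̂₁ = 834/986 = 0.8458, p̂₂ = 302/380 = 0.7947.
Pooled p̂ = (834+302)/(986+380) = 1136/1366 = 0.8316.
SE = √(0.140025 × 0.00364578) = 0.0226.
z = (0.8458 − 0.7947)/0.0226 = 0.0511/0.0226 = 2.26.
p-value = P(Z > 2.262) ≈ 0.0119; since p < α = 0.05, reject H₀.

z = 2.26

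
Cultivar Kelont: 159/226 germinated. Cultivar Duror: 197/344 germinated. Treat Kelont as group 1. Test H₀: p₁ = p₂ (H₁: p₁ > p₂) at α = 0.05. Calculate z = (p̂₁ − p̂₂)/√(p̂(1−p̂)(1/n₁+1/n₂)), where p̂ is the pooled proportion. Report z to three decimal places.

z = 3.156

p̂₁ = 159/226 = 0.703540, p̂₂ = 197/344 = 0.572674.
Pooled p̂ = (159+197)/(226+344) = 356/570 = 0.624561.
SE = √(0.234484 × 0.00733176) = 0.041463.
z = (0.703540 − 0.572674)/0.041463 = 0.130866/0.041463 = 3.156.
p-value = P(Z > 3.156) ≈ 0.0008, so at α = 0.05 we reject H₀.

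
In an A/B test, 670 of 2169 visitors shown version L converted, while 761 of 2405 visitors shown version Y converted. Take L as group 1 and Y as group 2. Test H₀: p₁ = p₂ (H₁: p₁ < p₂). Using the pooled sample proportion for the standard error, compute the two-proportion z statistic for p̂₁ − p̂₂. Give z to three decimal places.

z = -0.548

p̂₁ = 670/2169 = 0.30890, p̂₂ = 761/2405 = 0.31642.
Pooled p̂ = (670+761)/(2169+2405) = 1431/4574 = 0.31286.
SE = √(0.214977 × 0.000876842) = 0.01373.
z = (0.30890 − 0.31642)/0.01373 = -0.00752/0.01373 = -0.548.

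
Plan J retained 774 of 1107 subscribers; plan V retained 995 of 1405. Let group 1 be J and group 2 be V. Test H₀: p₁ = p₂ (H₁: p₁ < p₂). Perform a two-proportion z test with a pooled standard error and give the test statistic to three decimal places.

p̂₁ = 774/1107 ≈ 0.69919, p̂₂ = 995/1405 ≈ 0.70819.
Pooled p̂ = (774+995)/(1107+1405) = 1769/2512 = 0.70422.
SE = √(p̂(1−p̂)(1/n₁+1/n₂)) = √(0.70422·0.29578·0.00161509) = √(0.000336413) = 0.01834.
z = (0.69919 − 0.70819)/0.01834 = -0.00900/0.01834 = -0.491.
p-value = P(Z < -0.491) ≈ 0.3119.

z = -0.491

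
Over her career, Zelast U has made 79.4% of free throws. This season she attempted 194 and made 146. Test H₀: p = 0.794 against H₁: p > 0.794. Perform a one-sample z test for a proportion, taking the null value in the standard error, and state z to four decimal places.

p̂ = 146/194 = 0.752577.
Standard error under H₀: √(0.794×0.206/194) = 0.029036.
z = (0.752577 − 0.794)/0.029036 = -0.041423/0.029036 = -1.4266.
p-value = P(Z > -1.427) ≈ 0.9231.

z = -1.4266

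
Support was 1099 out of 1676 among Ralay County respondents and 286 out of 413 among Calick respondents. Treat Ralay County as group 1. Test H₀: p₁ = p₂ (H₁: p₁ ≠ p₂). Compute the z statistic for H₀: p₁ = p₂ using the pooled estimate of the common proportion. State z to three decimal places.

p̂₁ = 1099/1676 ≈ 0.655728, p̂₂ = 286/413 ≈ 0.692494.
Pooled p̂ = (1099+286)/(1676+413) = 1385/2089 = 0.662997.
SE = √(p̂(1−p̂)(1/n₁+1/n₂)) = √(0.662997·0.337003·0.00301797) = √(0.000674311) = 0.025967.
z = (0.655728 − 0.692494)/0.025967 = -0.036766/0.025967 = -1.416.
p-value = 2·P(Z > 1.416) ≈ 0.1568.

z = -1.416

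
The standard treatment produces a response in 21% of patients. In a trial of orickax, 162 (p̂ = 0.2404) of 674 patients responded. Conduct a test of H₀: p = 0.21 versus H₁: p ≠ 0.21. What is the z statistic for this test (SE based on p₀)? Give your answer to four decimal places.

z = 1.9349

p̂ = 162/674 ≈ 0.240356.
Standard error under H₀: √(0.21×0.79/674) = 0.015689.
z = (0.240356 − 0.21)/0.015689 = 0.030356/0.015689 = 1.9349.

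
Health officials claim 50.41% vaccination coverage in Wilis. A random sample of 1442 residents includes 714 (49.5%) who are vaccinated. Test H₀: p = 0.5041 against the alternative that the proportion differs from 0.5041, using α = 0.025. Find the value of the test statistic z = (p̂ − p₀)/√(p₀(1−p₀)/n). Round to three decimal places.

z = -0.680

p̂ = 714/1442 ≈ 0.49515.
Under H₀, SE = √(0.5041·0.4959/1442) = √(0.000173359) = 0.01317.
z = (0.49515 − 0.5041)/0.01317 = -0.00895/0.01317 = -0.680.
Two-sided p-value ≈ 2·Φ(−0.680) = 0.4965. With α = 0.025, fail to reject H₀.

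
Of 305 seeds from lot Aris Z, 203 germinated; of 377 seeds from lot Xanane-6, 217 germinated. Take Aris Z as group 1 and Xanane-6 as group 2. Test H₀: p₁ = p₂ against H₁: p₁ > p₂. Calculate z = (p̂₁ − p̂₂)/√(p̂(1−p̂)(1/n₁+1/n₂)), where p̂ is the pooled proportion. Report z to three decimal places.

p̂₁ = 203/305 ≈ 0.66557, p̂₂ = 217/377 ≈ 0.57560.
Pooled p̂ = (203+217)/(305+377) = 420/682 = 0.61584.
SE = √(0.236582 × 0.00593121) = 0.03746.
z = (0.66557 − 0.57560)/0.03746 = 0.08997/0.03746 = 2.402.
p-value = P(Z > 2.402) ≈ 0.0082.

z = 2.402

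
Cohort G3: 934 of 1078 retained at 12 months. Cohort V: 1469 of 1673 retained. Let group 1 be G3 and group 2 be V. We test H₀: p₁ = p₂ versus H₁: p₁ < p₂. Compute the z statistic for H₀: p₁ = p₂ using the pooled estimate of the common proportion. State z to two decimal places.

z = -0.90

p̂₁ = 934/1078 ≈ 0.8664, p̂₂ = 1469/1673 ≈ 0.8781.
Pooled p̂ = (934+1469)/(1078+1673) = 2403/2751 = 0.8735.
SE = √(0.110497 × 0.00152537) = 0.0130.
z = (0.8664 − 0.8781)/0.0130 = -0.0117/0.0130 = -0.90.
p-value = P(Z < -0.897) ≈ 0.1849.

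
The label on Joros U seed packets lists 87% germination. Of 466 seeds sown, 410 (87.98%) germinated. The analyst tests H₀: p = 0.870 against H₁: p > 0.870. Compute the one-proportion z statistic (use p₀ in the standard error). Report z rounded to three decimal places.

z = 0.631

p̂ = 410/466 = 0.87983.
SE = √(p₀(1−p₀)/n) = √(0.1131/466) = 0.01558.
z = (0.87983 − 0.87)/0.01558 = 0.00983/0.01558 = 0.631.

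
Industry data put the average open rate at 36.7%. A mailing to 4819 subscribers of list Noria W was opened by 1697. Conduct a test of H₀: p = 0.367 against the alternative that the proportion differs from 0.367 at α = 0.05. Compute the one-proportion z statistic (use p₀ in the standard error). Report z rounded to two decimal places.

z = -2.14

p̂ = 1697/4819 ≈ 0.35215.
Under H₀, SE = √(0.367·0.633/4819) = √(4.82073e-05) = 0.00694.
z = (0.35215 − 0.367)/0.00694 = -0.01485/0.00694 = -2.14.
Two-sided p-value ≈ 2·Φ(−2.139) = 0.0324; since p < α = 0.05, reject H₀.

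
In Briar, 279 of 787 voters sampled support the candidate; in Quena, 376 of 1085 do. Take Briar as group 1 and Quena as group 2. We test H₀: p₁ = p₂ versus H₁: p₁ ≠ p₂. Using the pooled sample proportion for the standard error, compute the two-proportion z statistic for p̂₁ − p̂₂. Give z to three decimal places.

z = 0.357

p̂₁ = 279/787 = 0.35451, p̂₂ = 376/1085 = 0.34654.
Pooled p̂ = (279+376)/(787+1085) = 655/1872 = 0.34989.
SE = √(p̂(1−p̂)(1/n₁+1/n₂)) = √(0.34989·0.65011·0.00219231) = √(0.00049868) = 0.02233.
z = (0.35451 − 0.34654)/0.02233 = 0.00797/0.02233 = 0.357.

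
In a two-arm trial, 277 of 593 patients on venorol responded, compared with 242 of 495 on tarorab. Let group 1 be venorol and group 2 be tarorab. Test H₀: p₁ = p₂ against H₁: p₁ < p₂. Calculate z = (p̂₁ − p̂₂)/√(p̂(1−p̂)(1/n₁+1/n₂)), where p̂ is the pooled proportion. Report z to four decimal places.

p̂₁ = 277/593 ≈ 0.467116, p̂₂ = 242/495 ≈ 0.488889.
Pooled p̂ = (277+242)/(593+495) = 519/1088 = 0.477022.
SE = √(p̂(1−p̂)(1/n₁+1/n₂)) = √(0.477022·0.522978·0.00370654) = √(0.000924679) = 0.030409.
z = (0.467116 − 0.488889)/0.030409 = -0.021773/0.030409 = -0.7160.
p-value = P(Z < -0.716) ≈ 0.2370.

z = -0.7160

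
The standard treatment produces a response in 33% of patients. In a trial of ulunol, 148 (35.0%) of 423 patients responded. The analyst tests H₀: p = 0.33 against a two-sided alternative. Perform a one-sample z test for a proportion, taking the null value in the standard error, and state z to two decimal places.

z = 0.87

p̂ = 148/423 = 0.3499.
SE = √(p₀(1−p₀)/n) = √(0.2211/423) = 0.0229.
z = (0.3499 − 0.33)/0.0229 = 0.0199/0.0229 = 0.87.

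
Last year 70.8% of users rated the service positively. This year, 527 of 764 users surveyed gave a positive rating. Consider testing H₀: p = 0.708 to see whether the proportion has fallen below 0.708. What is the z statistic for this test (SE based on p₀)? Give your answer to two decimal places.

z = -1.11

p̂ = 527/764 = 0.6898.
SE = √(p₀(1−p₀)/n) = √(0.20674/764) = 0.0164.
z = (0.6898 − 0.708)/0.0164 = -0.0182/0.0164 = -1.11.
p-value = P(Z < -1.107) ≈ 0.1342.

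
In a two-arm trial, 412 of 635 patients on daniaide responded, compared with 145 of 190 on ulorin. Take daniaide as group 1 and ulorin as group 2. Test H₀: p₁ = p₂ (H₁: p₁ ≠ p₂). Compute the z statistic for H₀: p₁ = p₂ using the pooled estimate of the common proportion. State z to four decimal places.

p̂₁ = 412/635 = 0.648819, p̂₂ = 145/190 = 0.763158.
Pooled p̂ = (412+145)/(635+190) = 557/825 = 0.675152.
SE = √(p̂(1−p̂)(1/n₁+1/n₂)) = √(0.675152·0.324848·0.00683796) = √(0.00149971) = 0.038726.
z = (0.648819 − 0.763158)/0.038726 = -0.114339/0.038726 = -2.9525.
Two-sided p-value ≈ 2·Φ(−2.953) = 0.0032.

z = -2.9525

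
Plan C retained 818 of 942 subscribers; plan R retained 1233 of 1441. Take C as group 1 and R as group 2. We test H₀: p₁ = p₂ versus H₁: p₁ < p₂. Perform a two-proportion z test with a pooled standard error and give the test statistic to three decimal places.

p̂₁ = 818/942 = 0.86837, p̂₂ = 1233/1441 = 0.85566.
Pooled p̂ = (818+1233)/(942+1441) = 2051/2383 = 0.86068.
SE = √(0.11991 × 0.00175553) = 0.01451.
z = (0.86837 − 0.85566)/0.01451 = 0.01271/0.01451 = 0.876.
p-value = P(Z < 0.876) ≈ 0.8095.

z = 0.876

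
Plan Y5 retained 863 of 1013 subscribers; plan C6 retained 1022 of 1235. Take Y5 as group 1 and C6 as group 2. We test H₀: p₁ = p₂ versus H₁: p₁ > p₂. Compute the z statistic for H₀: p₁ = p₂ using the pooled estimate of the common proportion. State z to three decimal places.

z = 1.564

p̂₁ = 863/1013 ≈ 0.851925, p̂₂ = 1022/1235 ≈ 0.827530.
Pooled p̂ = (863+1022)/(1013+1235) = 1885/2248 = 0.838523.
SE = √(0.135402 × 0.00179688) = 0.015598.
z = (0.851925 − 0.827530)/0.015598 = 0.024395/0.015598 = 1.564.
p-value = P(Z > 1.564) ≈ 0.0589.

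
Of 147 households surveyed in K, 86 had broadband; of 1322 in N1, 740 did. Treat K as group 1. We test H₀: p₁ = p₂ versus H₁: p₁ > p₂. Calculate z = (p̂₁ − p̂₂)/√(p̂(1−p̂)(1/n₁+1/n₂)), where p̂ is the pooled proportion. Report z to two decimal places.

p̂₁ = 86/147 = 0.58503, p̂₂ = 740/1322 = 0.55976.
Pooled p̂ = (86+740)/(147+1322) = 826/1469 = 0.56229.
SE = √(p̂(1−p̂)(1/n₁+1/n₂)) = √(0.56229·0.43771·0.00755915) = √(0.00186046) = 0.04313.
z = (0.58503 − 0.55976)/0.04313 = 0.02527/0.04313 = 0.59.
p-value = P(Z > 0.586) ≈ 0.2789.

z = 0.59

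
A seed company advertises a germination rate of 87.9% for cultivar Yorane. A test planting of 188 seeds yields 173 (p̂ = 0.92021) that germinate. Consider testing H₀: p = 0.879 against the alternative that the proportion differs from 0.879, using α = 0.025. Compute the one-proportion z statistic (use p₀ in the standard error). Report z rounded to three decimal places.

p̂ = 173/188 = 0.920213.
SE = √(p₀(1−p₀)/n) = √(0.10636/188) = 0.023785.
z = (0.920213 − 0.879)/0.023785 = 0.041213/0.023785 = 1.733.
Two-sided p-value ≈ 2·Φ(−1.733) = 0.0831. With α = 0.025, fail to reject H₀.

z = 1.733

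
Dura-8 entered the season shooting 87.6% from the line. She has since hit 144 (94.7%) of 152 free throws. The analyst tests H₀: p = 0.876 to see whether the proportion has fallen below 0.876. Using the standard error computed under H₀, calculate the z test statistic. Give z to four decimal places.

p̂ = 144/152 = 0.947368.
Under H₀, SE = √(0.876·0.124/152) = √(0.000714632) = 0.026733.
z = (0.947368 − 0.876)/0.026733 = 0.071368/0.026733 = 2.6697.
p-value = P(Z < 2.670) ≈ 0.9962.

z = 2.6697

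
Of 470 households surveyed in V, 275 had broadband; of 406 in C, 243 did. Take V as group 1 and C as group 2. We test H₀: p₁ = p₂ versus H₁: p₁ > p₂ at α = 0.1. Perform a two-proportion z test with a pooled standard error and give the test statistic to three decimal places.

z = -0.403

p̂₁ = 275/470 = 0.58511, p̂₂ = 243/406 = 0.59852.
Pooled p̂ = (275+243)/(470+406) = 518/876 = 0.59132.
SE = √(p̂(1−p̂)(1/n₁+1/n₂)) = √(0.59132·0.40868·0.00459071) = √(0.00110939) = 0.03331.
z = (0.58511 − 0.59852)/0.03331 = -0.01341/0.03331 = -0.403.
p-value = P(Z > -0.403) ≈ 0.6564; since p > α = 0.1, fail to reject H₀.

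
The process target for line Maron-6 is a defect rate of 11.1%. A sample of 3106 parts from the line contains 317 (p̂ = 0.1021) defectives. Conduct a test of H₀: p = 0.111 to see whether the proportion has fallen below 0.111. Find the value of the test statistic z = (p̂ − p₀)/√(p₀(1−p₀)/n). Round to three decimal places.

p̂ = 317/3106 = 0.102061.
SE = √(p₀(1−p₀)/n) = √(0.098679/3106) = 0.005637.
z = (0.102061 − 0.111)/0.005637 = -0.008939/0.005637 = -1.586.
p-value = P(Z < -1.586) ≈ 0.0564.

z = -1.586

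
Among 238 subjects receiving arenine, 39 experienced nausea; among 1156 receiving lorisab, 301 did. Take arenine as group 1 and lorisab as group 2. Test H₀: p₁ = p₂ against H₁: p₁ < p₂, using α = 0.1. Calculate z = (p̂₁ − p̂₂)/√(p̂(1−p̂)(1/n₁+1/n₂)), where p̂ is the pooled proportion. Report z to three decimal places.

z = -3.157

p̂₁ = 39/238 = 0.16387, p̂₂ = 301/1156 = 0.26038.
Pooled p̂ = (39+301)/(238+1156) = 340/1394 = 0.24390.
SE = √(p̂(1−p̂)(1/n₁+1/n₂)) = √(0.24390·0.75610·0.00506673) = √(0.000934377) = 0.03057.
z = (0.16387 − 0.26038)/0.03057 = -0.09651/0.03057 = -3.157.
p-value = P(Z < -3.157) ≈ 0.0008, so at α = 0.1 we reject H₀.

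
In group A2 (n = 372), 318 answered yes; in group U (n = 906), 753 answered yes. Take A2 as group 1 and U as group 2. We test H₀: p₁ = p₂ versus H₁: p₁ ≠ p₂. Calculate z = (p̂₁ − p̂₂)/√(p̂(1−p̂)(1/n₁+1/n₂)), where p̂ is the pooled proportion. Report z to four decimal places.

z = 1.0452

p̂₁ = 318/372 ≈ 0.854839, p̂₂ = 753/906 ≈ 0.831126.
Pooled p̂ = (318+753)/(372+906) = 1071/1278 = 0.838028.
SE = √(p̂(1−p̂)(1/n₁+1/n₂)) = √(0.838028·0.161972·0.00379192) = √(0.000514704) = 0.022687.
z = (0.854839 − 0.831126)/0.022687 = 0.023713/0.022687 = 1.0452.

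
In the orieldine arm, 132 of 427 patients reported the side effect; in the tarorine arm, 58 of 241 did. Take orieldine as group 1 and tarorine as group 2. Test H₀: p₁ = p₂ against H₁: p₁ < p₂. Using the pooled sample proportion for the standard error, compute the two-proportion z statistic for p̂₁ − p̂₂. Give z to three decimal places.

z = 1.884

p̂₁ = 132/427 ≈ 0.30913, p̂₂ = 58/241 ≈ 0.24066.
Pooled p̂ = (132+58)/(427+241) = 190/668 = 0.28443.
SE = √(0.20353 × 0.0064913) = 0.03635.
z = (0.30913 − 0.24066)/0.03635 = 0.06847/0.03635 = 1.884.
p-value = P(Z < 1.884) ≈ 0.9702.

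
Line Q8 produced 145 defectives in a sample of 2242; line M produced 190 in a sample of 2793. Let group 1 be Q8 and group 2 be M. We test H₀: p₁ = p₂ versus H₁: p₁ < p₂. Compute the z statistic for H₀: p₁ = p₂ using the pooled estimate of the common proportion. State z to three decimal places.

z = -0.474

p̂₁ = 145/2242 ≈ 0.064674, p̂₂ = 190/2793 ≈ 0.068027.
Pooled p̂ = (145+190)/(2242+2793) = 335/5035 = 0.066534.
SE = √(0.0621075 × 0.000804068) = 0.007067.
z = (0.064674 − 0.068027)/0.007067 = -0.003353/0.007067 = -0.474.
p-value = P(Z < -0.474) ≈ 0.3176.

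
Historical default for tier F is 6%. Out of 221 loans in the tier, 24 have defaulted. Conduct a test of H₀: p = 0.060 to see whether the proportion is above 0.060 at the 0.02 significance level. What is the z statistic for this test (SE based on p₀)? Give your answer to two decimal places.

z = 3.04

p̂ = 24/221 = 0.1086.
Standard error under H₀: √(0.06×0.94/221) = 0.0160.
z = (0.1086 − 0.06)/0.0160 = 0.0486/0.0160 = 3.04.
p-value = P(Z > 3.042) ≈ 0.0012, so at α = 0.02 we reject H₀.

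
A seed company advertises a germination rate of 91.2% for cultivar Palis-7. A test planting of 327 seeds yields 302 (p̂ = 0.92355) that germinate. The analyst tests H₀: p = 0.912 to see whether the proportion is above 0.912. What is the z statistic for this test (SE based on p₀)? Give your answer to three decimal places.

z = 0.737

p̂ = 302/327 ≈ 0.92355.
SE = √(p₀(1−p₀)/n) = √(0.080256/327) = 0.01567.
z = (0.92355 − 0.912)/0.01567 = 0.01155/0.01567 = 0.737.
p-value = P(Z > 0.737) ≈ 0.2305.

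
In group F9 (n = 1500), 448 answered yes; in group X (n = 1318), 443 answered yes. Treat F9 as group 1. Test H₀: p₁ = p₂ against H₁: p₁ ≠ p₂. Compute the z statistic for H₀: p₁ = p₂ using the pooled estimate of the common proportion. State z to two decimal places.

p̂₁ = 448/1500 ≈ 0.29867, p̂₂ = 443/1318 ≈ 0.33612.
Pooled p̂ = (448+443)/(1500+1318) = 891/2818 = 0.31618.
SE = √(0.216211 × 0.00142539) = 0.01756.
z = (0.29867 − 0.33612)/0.01756 = -0.03745/0.01756 = -2.13.

z = -2.13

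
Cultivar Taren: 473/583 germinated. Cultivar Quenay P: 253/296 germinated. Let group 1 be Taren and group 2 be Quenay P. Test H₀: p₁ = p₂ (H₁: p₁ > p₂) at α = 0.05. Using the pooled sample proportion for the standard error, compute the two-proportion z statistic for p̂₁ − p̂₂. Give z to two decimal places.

z = -1.60

p̂₁ = 473/583 ≈ 0.8113, p̂₂ = 253/296 ≈ 0.8547.
Pooled p̂ = (473+253)/(583+296) = 726/879 = 0.8259.
SE = √(p̂(1−p̂)(1/n₁+1/n₂)) = √(0.8259·0.1741·0.00509364) = √(0.000732283) = 0.0271.
z = (0.8113 − 0.8547)/0.0271 = -0.0434/0.0271 = -1.60.
p-value = P(Z > -1.604) ≈ 0.9457. With α = 0.05, fail to reject H₀.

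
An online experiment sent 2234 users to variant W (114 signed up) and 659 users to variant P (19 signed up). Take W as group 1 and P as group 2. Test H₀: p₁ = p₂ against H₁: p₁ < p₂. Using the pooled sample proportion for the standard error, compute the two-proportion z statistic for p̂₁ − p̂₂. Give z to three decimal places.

p̂₁ = 114/2234 = 0.051030, p̂₂ = 19/659 = 0.028832.
Pooled p̂ = (114+19)/(2234+659) = 133/2893 = 0.045973.
SE = √(0.0438595 × 0.00196508) = 0.009284.
z = (0.051030 − 0.028832)/0.009284 = 0.022198/0.009284 = 2.391.
p-value = P(Z < 2.391) ≈ 0.9916.

z = 2.391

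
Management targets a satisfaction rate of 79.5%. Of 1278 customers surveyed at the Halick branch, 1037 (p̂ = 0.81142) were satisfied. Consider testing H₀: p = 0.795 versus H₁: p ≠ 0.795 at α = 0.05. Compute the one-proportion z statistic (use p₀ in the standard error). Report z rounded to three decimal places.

p̂ = 1037/1278 = 0.81142.
Standard error under H₀: √(0.795×0.205/1278) = 0.01129.
z = (0.81142 − 0.795)/0.01129 = 0.01642/0.01129 = 1.454.
Two-sided p-value ≈ 2·Φ(−1.454) = 0.1458; since p > α = 0.05, fail to reject H₀.

z = 1.454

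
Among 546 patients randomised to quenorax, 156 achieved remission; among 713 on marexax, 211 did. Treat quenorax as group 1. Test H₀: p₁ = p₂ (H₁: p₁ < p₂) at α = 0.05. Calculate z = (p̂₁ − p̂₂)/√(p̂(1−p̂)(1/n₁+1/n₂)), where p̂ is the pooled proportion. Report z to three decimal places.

p̂₁ = 156/546 = 0.285714, p̂₂ = 211/713 = 0.295933.
Pooled p̂ = (156+211)/(546+713) = 367/1259 = 0.291501.
SE = √(p̂(1−p̂)(1/n₁+1/n₂)) = √(0.291501·0.708499·0.00323403) = √(0.000667918) = 0.025844.
z = (0.285714 − 0.295933)/0.025844 = -0.010219/0.025844 = -0.395.
p-value = P(Z < -0.395) ≈ 0.3463. With α = 0.05, fail to reject H₀.

z = -0.395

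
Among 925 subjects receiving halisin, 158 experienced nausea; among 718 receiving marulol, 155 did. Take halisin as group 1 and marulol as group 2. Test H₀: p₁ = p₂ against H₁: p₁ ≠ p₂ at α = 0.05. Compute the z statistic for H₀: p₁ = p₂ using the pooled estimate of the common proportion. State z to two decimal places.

z = -2.31

p̂₁ = 158/925 ≈ 0.1708, p̂₂ = 155/718 ≈ 0.2159.
Pooled p̂ = (158+155)/(925+718) = 313/1643 = 0.1905.
SE = √(p̂(1−p̂)(1/n₁+1/n₂)) = √(0.1905·0.8095·0.00247384) = √(0.000381498) = 0.0195.
z = (0.1708 − 0.2159)/0.0195 = -0.0451/0.0195 = -2.31.
Two-sided p-value ≈ 2·Φ(−2.307) = 0.0210. With α = 0.05, reject H₀.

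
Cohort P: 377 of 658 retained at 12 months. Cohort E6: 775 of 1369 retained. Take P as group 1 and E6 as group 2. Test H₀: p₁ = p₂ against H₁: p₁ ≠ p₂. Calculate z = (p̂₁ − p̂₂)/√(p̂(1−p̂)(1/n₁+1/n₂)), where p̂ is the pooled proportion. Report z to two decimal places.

z = 0.29

p̂₁ = 377/658 ≈ 0.5729, p̂₂ = 775/1369 ≈ 0.5661.
Pooled p̂ = (377+775)/(658+1369) = 1152/2027 = 0.5683.
SE = √(0.245331 × 0.00225022) = 0.0235.
z = (0.5729 − 0.5661)/0.0235 = 0.0068/0.0235 = 0.29.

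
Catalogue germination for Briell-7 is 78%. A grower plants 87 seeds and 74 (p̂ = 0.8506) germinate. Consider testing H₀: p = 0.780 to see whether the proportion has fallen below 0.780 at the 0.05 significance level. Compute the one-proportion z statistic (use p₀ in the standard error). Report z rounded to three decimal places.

p̂ = 74/87 = 0.85057.
Under H₀, SE = √(0.78·0.22/87) = √(0.00197241) = 0.04441.
z = (0.85057 − 0.78)/0.04441 = 0.07057/0.04441 = 1.589.
p-value = P(Z < 1.589) ≈ 0.9440. With α = 0.05, fail to reject H₀.

z = 1.589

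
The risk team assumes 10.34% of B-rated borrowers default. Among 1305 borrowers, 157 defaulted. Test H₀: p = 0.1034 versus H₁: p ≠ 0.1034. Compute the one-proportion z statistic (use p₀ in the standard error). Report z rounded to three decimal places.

p̂ = 157/1305 = 0.12031.
Under H₀, SE = √(0.1034·0.8966/1305) = √(7.1041e-05) = 0.00843.
z = (0.12031 − 0.1034)/0.00843 = 0.01691/0.00843 = 2.006.

z = 2.006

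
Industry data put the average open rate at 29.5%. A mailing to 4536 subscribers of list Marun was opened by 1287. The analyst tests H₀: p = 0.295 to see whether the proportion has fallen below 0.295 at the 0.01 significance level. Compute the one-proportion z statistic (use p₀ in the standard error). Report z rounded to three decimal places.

p̂ = 1287/4536 ≈ 0.283730.
SE = √(p₀(1−p₀)/n) = √(0.20798/4536) = 0.006771.
z = (0.283730 − 0.295)/0.006771 = -0.011270/0.006771 = -1.664.
p-value = P(Z < -1.664) ≈ 0.0480. With α = 0.01, fail to reject H₀.

z = -1.664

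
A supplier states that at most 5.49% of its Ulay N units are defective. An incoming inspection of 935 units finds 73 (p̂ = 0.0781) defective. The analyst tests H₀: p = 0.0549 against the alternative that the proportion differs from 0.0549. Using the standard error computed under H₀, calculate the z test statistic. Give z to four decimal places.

p̂ = 73/935 ≈ 0.0780749.
Under H₀, SE = √(0.0549·0.9451/935) = √(5.5493e-05) = 0.0074494.
z = (0.0780749 − 0.0549)/0.0074494 = 0.0231749/0.0074494 = 3.1110.
p-value = 2·P(Z > 3.111) ≈ 0.0019.

z = 3.1110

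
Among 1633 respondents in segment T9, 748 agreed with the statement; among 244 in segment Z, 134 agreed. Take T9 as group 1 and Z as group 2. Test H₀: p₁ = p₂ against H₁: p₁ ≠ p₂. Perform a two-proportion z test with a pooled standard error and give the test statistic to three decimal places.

p̂₁ = 748/1633 ≈ 0.45805, p̂₂ = 134/244 ≈ 0.54918.
Pooled p̂ = (748+134)/(1633+244) = 882/1877 = 0.46990.
SE = √(p̂(1−p̂)(1/n₁+1/n₂)) = √(0.46990·0.53010·0.00471073) = √(0.00117341) = 0.03426.
z = (0.45805 − 0.54918)/0.03426 = -0.09113/0.03426 = -2.660.
p-value = 2·P(Z > 2.660) ≈ 0.0078.

z = -2.660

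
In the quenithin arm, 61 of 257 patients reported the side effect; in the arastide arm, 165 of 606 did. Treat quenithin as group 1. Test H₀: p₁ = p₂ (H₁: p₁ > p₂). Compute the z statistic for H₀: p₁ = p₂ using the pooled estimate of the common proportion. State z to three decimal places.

p̂₁ = 61/257 ≈ 0.23735, p̂₂ = 165/606 ≈ 0.27228.
Pooled p̂ = (61+165)/(257+606) = 226/863 = 0.26188.
SE = √(0.193298 × 0.00554122) = 0.03273.
z = (0.23735 − 0.27228)/0.03273 = -0.03493/0.03273 = -1.067.
p-value = P(Z > -1.067) ≈ 0.8570.

z = -1.067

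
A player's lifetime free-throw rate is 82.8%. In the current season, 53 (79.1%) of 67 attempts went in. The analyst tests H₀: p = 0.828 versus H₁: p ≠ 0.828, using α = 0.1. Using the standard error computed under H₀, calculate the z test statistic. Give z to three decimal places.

z = -0.802

p̂ = 53/67 ≈ 0.79104.
Under H₀, SE = √(0.828·0.172/67) = √(0.00212561) = 0.04610.
z = (0.79104 − 0.828)/0.04610 = -0.03696/0.04610 = -0.802.
p-value = 2·P(Z > 0.802) ≈ 0.4228; since p > α = 0.1, fail to reject H₀.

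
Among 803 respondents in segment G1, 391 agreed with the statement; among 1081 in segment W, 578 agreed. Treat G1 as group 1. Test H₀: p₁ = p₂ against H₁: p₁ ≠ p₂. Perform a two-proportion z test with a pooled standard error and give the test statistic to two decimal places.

z = -2.05

p̂₁ = 391/803 ≈ 0.4869, p̂₂ = 578/1081 ≈ 0.5347.
Pooled p̂ = (391+578)/(803+1081) = 969/1884 = 0.5143.
SE = √(p̂(1−p̂)(1/n₁+1/n₂)) = √(0.5143·0.4857·0.0021704) = √(0.000542154) = 0.0233.
z = (0.4869 − 0.5347)/0.0233 = -0.0478/0.0233 = -2.05.
Two-sided p-value ≈ 2·Φ(−2.051) = 0.0402.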